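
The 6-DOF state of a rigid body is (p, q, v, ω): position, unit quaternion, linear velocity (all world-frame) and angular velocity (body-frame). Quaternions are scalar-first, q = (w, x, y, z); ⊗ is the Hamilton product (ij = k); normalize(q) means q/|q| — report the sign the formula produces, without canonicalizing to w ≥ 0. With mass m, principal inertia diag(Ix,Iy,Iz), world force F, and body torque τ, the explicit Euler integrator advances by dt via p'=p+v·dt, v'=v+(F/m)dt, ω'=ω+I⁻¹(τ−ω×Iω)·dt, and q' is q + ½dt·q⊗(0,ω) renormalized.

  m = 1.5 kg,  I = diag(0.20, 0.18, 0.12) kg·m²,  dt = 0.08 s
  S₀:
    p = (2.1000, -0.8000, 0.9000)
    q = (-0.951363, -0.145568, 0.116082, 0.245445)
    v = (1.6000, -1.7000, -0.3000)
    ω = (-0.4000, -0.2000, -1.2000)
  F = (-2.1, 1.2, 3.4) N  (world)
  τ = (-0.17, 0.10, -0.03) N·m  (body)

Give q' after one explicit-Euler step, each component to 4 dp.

q' = (-0.9397, -0.1338, 0.1126, 0.2937)

Hamilton product q⊗(0,ω) = (0.2595232, 0.2903358, -0.0825870, 1.2171820)
q + ½dt·q⊗(0,ω), renormalized = (-0.9397, -0.1338, 0.1126, 0.2937)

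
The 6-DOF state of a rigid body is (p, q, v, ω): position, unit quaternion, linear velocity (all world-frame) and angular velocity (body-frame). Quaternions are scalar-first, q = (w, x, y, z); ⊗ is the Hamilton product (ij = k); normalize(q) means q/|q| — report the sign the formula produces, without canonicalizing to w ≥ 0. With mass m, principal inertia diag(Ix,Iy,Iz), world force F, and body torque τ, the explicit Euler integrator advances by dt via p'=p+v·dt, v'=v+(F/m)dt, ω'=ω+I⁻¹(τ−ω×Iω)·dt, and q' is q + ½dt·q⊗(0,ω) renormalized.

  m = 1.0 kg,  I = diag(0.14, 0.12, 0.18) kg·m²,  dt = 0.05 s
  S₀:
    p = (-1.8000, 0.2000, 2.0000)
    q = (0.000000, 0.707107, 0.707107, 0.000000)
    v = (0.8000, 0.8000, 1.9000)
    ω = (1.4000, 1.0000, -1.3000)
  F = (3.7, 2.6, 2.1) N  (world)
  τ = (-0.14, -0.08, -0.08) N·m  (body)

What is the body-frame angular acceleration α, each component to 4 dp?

precession coupling ω×(Iω) = (-0.0780, 0.0728, -0.0280)
α = I⁻¹(τ − ω×Iω) = (-0.4429, -1.2733, -0.2889)

α = (-0.4429, -1.2733, -0.2889)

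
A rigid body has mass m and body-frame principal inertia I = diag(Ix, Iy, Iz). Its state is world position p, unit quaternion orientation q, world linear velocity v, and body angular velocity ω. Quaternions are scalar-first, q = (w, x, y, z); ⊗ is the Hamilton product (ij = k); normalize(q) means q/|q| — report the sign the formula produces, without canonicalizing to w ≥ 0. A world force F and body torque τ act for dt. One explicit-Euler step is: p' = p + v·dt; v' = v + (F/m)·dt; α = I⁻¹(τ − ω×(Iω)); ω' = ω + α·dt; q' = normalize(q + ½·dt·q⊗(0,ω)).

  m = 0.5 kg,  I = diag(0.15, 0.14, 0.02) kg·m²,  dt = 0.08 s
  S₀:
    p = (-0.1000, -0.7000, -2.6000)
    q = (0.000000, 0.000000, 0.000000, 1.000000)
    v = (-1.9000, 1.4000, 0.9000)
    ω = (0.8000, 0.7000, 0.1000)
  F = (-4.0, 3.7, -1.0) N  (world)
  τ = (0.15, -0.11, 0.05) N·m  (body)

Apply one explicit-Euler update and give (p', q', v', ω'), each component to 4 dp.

a = F/m = (-8.0000, 7.4000, -2.0000)
p' = p + v·dt = (-0.2520, -0.5880, -2.5280)
v + (F/m)dt = (-2.5400, 1.9920, 0.7400)
α = I⁻¹(τ − ω×Iω) = (1.0560, -0.8600, 2.7800)
ω' = ω + α·dt = (0.8845, 0.6312, 0.3224)
q⊗(0,ω) = (-0.1000000, -0.7000000, 0.8000000, 0.0000000)
updated quaternion q' = (-0.0040, -0.0280, 0.0320, 0.9991)

p' = (-0.2520, -0.5880, -2.5280)
q' = (-0.0040, -0.0280, 0.0320, 0.9991)
v' = (-2.5400, 1.9920, 0.7400)
ω' = (0.8845, 0.6312, 0.3224)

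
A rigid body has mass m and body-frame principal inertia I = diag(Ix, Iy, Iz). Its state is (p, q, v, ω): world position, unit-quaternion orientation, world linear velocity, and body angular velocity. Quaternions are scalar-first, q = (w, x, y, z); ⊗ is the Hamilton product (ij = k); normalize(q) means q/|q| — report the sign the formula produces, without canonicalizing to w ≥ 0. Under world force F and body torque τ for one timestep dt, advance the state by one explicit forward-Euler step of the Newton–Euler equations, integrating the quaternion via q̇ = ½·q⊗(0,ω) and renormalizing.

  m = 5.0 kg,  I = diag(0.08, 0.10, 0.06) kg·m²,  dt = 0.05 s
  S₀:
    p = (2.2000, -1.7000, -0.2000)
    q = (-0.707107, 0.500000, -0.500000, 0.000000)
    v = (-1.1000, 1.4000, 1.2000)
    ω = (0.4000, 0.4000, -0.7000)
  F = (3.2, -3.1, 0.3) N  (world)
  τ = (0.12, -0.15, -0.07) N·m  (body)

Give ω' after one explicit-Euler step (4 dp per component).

ω' = (0.4680, 0.3278, -0.7610)

(τ − ω×Iω)/I = (1.3600, -1.4440, -1.2200)
ω + α·dt = (0.4680, 0.3278, -0.7610)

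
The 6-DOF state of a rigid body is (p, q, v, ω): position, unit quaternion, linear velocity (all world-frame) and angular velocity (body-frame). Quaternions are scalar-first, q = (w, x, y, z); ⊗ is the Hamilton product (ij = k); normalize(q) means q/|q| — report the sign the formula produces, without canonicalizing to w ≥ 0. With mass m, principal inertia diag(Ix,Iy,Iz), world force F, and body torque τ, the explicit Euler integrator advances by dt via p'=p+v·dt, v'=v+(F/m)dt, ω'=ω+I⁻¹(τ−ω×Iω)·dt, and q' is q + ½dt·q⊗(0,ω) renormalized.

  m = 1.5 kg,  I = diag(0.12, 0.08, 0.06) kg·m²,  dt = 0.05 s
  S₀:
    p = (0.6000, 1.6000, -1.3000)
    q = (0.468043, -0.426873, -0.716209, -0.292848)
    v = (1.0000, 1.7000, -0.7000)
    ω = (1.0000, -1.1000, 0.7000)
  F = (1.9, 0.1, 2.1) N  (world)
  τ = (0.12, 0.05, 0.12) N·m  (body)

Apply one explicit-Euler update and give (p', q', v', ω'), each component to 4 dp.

a = F/m = (1.2667, 0.0667, 1.4000)
p + v·dt = (0.6500, 1.6850, -1.3350)
v' = v + a·dt = (1.0633, 1.7033, -0.6300)
ω×(Iω) gyroscopic = (0.0154, 0.0420, 0.0440)
α = I⁻¹(τ − ω×Iω) = (0.8717, 0.1000, 1.2667)
ω + α·dt = (1.0436, -1.0950, 0.7633)
2q̇ = q⊗(0,ω) = (-0.1559633, -0.3554361, -0.5088842, 1.5133994)
q + ½dt·q⊗(0,ω), renormalized = (0.4638, -0.4354, -0.7283, -0.2548)

p' = (0.6500, 1.6850, -1.3350)
q' = (0.4638, -0.4354, -0.7283, -0.2548)
v' = (1.0633, 1.7033, -0.6300)
ω' = (1.0436, -1.0950, 0.7633)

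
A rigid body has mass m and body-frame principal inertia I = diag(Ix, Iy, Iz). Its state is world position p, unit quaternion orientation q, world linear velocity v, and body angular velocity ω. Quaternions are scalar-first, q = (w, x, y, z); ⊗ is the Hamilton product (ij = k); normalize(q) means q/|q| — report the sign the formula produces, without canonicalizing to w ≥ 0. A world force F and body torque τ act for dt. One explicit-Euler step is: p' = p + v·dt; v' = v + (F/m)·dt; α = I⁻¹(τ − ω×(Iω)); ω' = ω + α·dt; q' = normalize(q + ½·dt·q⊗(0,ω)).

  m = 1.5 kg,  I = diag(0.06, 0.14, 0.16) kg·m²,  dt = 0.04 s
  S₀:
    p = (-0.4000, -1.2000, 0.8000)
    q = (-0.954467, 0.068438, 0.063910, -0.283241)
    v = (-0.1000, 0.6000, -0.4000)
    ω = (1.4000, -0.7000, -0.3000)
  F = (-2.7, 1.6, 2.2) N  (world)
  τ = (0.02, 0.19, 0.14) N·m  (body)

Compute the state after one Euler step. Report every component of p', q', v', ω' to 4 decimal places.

p' = (-0.4040, -1.1760, 0.7840)
q' = (-0.9567, 0.0373, 0.0697, -0.2801)
v' = (-0.1720, 0.6427, -0.3413)
ω' = (1.4105, -0.6577, -0.2454)

a = (-1.8000, 1.0667, 1.4667)
p + v·dt = (-0.4040, -1.1760, 0.7840)
v + (F/m)dt = (-0.1720, 0.6427, -0.3413)
angular accel α = (0.2633, 1.0571, 1.3650)
new body rate ω' = (1.4105, -0.6577, -0.2454)
Hamilton product q⊗(0,ω) = (-0.1360485, -1.5536955, 0.2921209, 0.1489595)
q' = normalize(q + ½dt·q⊗(0,ω)) = (-0.9567, 0.0373, 0.0697, -0.2801)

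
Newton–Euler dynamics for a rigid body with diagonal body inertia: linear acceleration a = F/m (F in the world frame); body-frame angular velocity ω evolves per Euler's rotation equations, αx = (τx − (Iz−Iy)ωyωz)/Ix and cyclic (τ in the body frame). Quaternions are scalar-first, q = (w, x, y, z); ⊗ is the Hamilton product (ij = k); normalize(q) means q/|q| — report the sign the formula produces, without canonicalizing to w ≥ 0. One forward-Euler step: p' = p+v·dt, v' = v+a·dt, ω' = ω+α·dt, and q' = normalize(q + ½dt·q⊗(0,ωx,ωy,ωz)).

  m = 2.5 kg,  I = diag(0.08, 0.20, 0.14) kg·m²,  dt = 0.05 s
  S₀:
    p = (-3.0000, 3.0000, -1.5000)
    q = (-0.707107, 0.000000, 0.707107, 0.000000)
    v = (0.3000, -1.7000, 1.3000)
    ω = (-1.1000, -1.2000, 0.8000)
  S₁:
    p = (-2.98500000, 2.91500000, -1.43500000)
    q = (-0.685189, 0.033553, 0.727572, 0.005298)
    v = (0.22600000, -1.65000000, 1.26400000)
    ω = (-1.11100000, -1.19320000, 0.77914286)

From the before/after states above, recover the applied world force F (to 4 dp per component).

F = (-3.7000, 2.5000, -1.8000)

v₁ − v₀ = (-0.07400000, 0.05000000, -0.03600000)
applied force F = (-3.7000, 2.5000, -1.8000)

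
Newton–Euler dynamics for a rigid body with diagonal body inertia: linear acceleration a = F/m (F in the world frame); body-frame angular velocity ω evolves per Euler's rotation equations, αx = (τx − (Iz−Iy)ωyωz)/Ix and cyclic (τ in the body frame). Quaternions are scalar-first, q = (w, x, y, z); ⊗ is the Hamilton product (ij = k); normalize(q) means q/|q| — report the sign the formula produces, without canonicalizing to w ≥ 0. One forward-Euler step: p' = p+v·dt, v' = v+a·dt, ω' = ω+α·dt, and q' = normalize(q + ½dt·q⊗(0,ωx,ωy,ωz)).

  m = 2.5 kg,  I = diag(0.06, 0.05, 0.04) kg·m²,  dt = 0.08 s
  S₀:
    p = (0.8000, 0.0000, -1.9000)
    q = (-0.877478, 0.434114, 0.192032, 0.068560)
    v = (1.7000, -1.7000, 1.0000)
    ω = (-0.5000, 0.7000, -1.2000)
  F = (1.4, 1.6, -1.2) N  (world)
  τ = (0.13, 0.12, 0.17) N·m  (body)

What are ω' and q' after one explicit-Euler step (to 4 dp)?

ω×(Iω) gyroscopic = (0.0084, 0.0120, 0.0035)
angular accel α = (2.0267, 2.1600, 4.1625)
new body rate ω' = (-0.3379, 0.8728, -0.8670)
Hamilton product q⊗(0,ω) = (0.1649066, 0.1603086, -0.1275778, 1.4528694)
q' = normalize(q + ½dt·q⊗(0,ω)) = (-0.8694, 0.4398, 0.1866, 0.1265)

ω' = (-0.3379, 0.8728, -0.8670)
q' = (-0.8694, 0.4398, 0.1866, 0.1265)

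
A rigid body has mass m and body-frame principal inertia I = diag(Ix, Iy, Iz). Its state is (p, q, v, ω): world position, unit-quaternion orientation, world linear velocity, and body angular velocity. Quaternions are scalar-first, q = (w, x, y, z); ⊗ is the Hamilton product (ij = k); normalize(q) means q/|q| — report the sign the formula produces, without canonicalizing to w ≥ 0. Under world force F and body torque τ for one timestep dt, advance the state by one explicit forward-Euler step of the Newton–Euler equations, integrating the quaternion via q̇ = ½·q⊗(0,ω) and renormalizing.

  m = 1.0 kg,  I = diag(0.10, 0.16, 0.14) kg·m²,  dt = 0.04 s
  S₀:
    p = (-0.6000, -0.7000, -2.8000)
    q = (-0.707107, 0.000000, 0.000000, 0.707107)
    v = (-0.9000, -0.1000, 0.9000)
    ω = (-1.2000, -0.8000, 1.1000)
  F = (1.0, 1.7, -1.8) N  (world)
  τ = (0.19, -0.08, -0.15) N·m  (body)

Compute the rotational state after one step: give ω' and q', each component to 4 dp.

(τ − ω×Iω)/I = (1.7240, -0.8300, -1.4829)
ω' = ω + α·dt = (-1.1310, -0.8332, 1.0407)
Hamilton product q⊗(0,ω) = (-0.7778177, 1.4142140, -0.2828428, -0.7778177)
updated quaternion q' = (-0.7222, 0.0283, -0.0057, 0.6911)

ω' = (-1.1310, -0.8332, 1.0407)
q' = (-0.7222, 0.0283, -0.0057, 0.6911)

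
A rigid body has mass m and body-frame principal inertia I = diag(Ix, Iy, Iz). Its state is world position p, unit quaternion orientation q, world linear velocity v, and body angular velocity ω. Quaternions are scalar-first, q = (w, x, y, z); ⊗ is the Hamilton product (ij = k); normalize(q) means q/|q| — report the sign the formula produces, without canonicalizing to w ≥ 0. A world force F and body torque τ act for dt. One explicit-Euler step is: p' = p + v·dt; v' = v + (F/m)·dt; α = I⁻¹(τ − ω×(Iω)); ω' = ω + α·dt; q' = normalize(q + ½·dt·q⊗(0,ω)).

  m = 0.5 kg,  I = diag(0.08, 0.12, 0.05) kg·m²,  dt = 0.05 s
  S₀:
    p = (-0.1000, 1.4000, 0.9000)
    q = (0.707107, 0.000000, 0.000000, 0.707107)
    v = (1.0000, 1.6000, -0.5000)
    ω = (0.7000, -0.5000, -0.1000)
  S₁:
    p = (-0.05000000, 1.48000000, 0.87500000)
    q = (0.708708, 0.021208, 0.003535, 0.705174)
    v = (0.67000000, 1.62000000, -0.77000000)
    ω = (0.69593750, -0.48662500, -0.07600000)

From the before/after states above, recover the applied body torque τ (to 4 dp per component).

τ = (-0.0100, 0.0300, 0.0100)

rate change Δω = (-0.00406250, 0.01337500, 0.02400000)
I·α + gyro = (-0.0100, 0.0300, 0.0100)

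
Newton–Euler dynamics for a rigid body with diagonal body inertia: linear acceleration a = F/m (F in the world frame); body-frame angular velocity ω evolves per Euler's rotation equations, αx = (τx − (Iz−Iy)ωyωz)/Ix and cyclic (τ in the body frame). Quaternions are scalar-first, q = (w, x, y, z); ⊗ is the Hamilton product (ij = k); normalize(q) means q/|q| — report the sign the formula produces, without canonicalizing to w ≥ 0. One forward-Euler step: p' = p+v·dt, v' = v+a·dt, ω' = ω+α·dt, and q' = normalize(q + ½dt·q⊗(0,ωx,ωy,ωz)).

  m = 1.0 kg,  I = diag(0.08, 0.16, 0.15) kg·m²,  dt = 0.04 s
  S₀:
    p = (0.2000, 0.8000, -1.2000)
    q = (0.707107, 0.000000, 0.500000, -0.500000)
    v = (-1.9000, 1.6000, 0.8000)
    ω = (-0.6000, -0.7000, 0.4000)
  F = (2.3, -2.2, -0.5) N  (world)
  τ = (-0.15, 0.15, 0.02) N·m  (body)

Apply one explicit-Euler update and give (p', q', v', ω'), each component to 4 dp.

p' = (0.1240, 0.8640, -1.1680)
q' = (0.7180, -0.0115, 0.4960, -0.4882)
v' = (-1.8080, 1.5120, 0.7800)
ω' = (-0.6764, -0.6667, 0.3964)

new position p' = (0.1240, 0.8640, -1.1680)
v + (F/m)dt = (-1.8080, 1.5120, 0.7800)
α = I⁻¹(τ − ω×Iω) = (-1.9100, 0.8325, -0.0907)
new body rate ω' = (-0.6764, -0.6667, 0.3964)
q⊗(0,ω) = (0.5500000, -0.5742642, -0.1949749, 0.5828428)
q + ½dt·q⊗(0,ω), renormalized = (0.7180, -0.0115, 0.4960, -0.4882)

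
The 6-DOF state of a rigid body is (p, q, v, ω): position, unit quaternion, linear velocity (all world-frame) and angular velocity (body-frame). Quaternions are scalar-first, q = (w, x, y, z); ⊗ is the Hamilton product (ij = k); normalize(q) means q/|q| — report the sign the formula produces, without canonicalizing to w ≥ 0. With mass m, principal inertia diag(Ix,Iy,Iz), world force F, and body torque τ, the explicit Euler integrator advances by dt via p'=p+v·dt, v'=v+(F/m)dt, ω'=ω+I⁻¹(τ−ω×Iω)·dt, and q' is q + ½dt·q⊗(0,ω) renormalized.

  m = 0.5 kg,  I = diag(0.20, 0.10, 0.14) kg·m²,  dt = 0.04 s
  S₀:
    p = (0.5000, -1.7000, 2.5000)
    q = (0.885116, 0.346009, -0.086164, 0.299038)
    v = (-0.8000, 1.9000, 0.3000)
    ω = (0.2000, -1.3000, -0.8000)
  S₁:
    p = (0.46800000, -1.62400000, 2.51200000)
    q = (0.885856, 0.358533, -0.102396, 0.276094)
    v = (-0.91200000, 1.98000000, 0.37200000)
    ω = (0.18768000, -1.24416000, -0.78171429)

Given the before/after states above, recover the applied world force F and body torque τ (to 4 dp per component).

F = (-1.4000, 1.0000, 0.9000)
τ = (-0.0200, 0.1300, 0.0900)

Δω = ω₁−ω₀ = (-0.01232000, 0.05584000, 0.01828571)
τ = I·(Δω/dt) + ω₀×(Iω₀) = (-0.0200, 0.1300, 0.0900)
velocity change Δv = (-0.11200000, 0.08000000, 0.07200000)
F = m·Δv/dt = (-1.4000, 1.0000, 0.9000)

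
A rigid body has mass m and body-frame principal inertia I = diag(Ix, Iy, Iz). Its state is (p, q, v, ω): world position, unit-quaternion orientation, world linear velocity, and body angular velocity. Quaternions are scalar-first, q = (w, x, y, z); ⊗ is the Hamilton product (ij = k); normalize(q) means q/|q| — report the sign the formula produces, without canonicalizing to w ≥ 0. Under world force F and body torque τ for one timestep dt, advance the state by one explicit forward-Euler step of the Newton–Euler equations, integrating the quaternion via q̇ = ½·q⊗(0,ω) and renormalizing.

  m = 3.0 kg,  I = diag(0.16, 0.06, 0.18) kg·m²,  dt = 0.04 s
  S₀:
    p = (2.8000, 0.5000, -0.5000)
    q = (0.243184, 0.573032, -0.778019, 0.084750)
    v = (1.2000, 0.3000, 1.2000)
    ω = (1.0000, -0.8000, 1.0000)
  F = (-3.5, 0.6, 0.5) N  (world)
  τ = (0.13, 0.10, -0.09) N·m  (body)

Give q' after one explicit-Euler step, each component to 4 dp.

q' = (0.2175, 0.5634, -0.7913, 0.0960)

2q̇ = q⊗(0,ω) = (-1.2801972, -0.4670350, -0.6828292, 0.5627774)
q' = normalize(q + ½dt·q⊗(0,ω)) = (0.2175, 0.5634, -0.7913, 0.0960)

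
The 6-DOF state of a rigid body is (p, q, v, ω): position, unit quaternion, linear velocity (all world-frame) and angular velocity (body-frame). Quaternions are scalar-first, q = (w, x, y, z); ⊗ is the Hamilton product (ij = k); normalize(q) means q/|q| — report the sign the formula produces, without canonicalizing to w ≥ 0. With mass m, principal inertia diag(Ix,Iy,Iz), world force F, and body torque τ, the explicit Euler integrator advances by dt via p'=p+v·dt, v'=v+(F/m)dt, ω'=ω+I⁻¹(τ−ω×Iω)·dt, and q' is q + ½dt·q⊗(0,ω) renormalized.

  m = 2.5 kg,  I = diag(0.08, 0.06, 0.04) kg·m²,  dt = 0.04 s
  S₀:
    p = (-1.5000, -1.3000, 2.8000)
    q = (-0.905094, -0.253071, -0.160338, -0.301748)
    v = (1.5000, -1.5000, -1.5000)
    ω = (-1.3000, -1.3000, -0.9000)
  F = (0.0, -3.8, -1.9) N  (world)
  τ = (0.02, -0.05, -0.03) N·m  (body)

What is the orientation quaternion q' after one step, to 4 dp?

q' = (-0.9205, -0.2343, -0.1334, -0.2828)

2q̇ = q⊗(0,ω) = (-0.8090049, 0.9286540, 1.3411307, 0.9351375)
updated quaternion q' = (-0.9205, -0.2343, -0.1334, -0.2828)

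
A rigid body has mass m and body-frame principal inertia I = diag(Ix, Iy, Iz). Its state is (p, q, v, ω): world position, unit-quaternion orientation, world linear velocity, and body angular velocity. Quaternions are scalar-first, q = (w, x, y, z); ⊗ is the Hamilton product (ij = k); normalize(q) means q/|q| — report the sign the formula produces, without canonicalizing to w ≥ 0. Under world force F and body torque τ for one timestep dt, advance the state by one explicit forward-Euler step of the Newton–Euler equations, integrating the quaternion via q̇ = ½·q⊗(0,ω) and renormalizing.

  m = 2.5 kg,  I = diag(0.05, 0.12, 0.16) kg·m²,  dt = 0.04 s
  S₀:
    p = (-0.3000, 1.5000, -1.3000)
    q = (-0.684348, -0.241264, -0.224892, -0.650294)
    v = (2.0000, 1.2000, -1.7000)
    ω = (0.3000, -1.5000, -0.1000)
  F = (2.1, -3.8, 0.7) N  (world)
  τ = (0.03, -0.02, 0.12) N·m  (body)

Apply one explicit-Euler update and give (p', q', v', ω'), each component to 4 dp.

p' = (-0.2200, 1.5480, -1.3680)
q' = (-0.6906, -0.2643, -0.2086, -0.6400)
v' = (2.0336, 1.1392, -1.6888)
ω' = (0.3192, -1.5078, -0.0621)

ω×(Iω) gyroscopic = (0.0060, 0.0033, -0.0315)
α = I⁻¹(τ − ω×Iω) = (0.4800, -0.1942, 0.9469)
ω' = ω + α·dt = (0.3192, -1.5078, -0.0621)
q⊗(0,ω) = (-0.3299882, -1.1582562, 0.8073074, 0.4977984)
updated quaternion q' = (-0.6906, -0.2643, -0.2086, -0.6400)
new position p' = (-0.2200, 1.5480, -1.3680)
new velocity v' = (2.0336, 1.1392, -1.6888)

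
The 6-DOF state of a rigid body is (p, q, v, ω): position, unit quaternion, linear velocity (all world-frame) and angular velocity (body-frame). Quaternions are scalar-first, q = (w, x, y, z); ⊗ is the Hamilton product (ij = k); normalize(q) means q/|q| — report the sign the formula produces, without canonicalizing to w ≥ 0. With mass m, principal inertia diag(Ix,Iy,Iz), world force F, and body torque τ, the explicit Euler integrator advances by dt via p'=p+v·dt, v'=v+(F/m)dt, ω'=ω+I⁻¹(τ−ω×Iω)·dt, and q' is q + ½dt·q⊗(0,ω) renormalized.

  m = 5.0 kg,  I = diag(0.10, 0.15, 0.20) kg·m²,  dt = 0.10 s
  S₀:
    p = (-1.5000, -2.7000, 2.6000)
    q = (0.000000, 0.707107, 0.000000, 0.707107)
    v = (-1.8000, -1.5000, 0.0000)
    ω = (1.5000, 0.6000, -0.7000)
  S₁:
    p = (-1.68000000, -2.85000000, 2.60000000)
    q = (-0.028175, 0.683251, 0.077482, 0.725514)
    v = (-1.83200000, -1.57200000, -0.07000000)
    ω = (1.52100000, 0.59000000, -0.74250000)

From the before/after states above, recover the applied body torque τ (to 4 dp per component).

τ = (0.0000, 0.0900, -0.0400)

rate change Δω = (0.02100000, -0.01000000, -0.04250000)
precession coupling = (-0.0210, 0.1050, 0.0450)
τ = I·(Δω/dt) + ω₀×(Iω₀) = (0.0000, 0.0900, -0.0400)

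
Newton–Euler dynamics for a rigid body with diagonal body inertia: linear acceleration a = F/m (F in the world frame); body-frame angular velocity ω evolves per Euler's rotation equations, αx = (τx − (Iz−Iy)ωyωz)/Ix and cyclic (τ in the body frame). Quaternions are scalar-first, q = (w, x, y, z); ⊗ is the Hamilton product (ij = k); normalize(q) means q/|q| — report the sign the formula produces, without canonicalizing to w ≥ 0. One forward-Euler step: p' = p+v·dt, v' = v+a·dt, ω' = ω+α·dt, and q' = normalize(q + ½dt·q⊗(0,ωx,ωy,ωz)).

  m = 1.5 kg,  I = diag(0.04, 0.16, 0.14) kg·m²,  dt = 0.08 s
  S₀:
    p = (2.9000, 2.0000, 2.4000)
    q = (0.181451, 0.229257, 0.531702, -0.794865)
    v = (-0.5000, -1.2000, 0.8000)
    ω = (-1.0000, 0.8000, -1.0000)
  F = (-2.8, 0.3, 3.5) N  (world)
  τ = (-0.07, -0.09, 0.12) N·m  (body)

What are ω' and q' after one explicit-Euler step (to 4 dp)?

ω' = (-1.1720, 0.8050, -0.8766)
q' = (0.1415, 0.2257, 0.5773, -0.7719)

ω×(Iω) gyroscopic = (0.0160, -0.1000, -0.0960)
α = I⁻¹(τ − ω×Iω) = (-2.1500, 0.0625, 1.5429)
new body rate ω' = (-1.1720, 0.8050, -0.8766)
q⊗(0,ω) = (-0.9909696, -0.0772610, 1.1692828, 0.5336566)
q + ½dt·q⊗(0,ω), renormalized = (0.1415, 0.2257, 0.5773, -0.7719)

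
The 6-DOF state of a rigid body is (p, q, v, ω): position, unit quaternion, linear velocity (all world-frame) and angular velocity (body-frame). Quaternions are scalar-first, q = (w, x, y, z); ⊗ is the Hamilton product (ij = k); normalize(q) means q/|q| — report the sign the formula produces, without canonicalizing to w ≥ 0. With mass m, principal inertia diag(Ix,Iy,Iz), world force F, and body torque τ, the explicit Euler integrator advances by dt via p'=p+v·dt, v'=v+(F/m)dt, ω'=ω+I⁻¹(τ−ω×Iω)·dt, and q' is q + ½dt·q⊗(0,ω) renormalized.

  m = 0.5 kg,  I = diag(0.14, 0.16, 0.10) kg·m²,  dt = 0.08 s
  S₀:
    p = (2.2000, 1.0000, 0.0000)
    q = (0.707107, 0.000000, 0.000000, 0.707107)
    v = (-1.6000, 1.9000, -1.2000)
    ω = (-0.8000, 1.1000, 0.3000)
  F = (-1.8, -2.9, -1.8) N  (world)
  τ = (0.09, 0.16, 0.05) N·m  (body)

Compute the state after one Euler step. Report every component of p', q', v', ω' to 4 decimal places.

linear accel F/m = (-3.6000, -5.8000, -3.6000)
p' = p + v·dt = (2.0720, 1.1520, -0.0960)
new velocity v' = (-1.8880, 1.4360, -1.4880)
precession coupling ω×(Iω) = (-0.0198, -0.0096, -0.0176)
angular accel α = (0.7843, 1.0600, 0.6760)
ω + α·dt = (-0.7373, 1.1848, 0.3541)
q⊗(0,ω) = (-0.2121321, -1.3435033, 0.2121321, 0.2121321)
q + ½dt·q⊗(0,ω), renormalized = (0.6975, -0.0537, 0.0085, 0.7145)

p' = (2.0720, 1.1520, -0.0960)
q' = (0.6975, -0.0537, 0.0085, 0.7145)
v' = (-1.8880, 1.4360, -1.4880)
ω' = (-0.7373, 1.1848, 0.3541)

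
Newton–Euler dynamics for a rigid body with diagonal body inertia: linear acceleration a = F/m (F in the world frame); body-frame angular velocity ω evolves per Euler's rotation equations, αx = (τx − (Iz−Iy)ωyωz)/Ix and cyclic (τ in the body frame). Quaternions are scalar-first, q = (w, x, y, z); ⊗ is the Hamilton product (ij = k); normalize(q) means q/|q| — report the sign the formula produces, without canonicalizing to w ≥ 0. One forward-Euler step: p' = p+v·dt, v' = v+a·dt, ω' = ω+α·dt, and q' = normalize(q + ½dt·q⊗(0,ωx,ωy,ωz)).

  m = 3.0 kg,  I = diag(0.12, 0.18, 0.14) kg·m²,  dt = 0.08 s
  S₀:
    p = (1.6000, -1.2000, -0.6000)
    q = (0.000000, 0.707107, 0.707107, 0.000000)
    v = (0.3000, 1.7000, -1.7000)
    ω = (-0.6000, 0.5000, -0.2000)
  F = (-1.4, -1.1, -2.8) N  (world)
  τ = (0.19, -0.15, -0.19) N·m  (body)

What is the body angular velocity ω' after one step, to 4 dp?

ω' = (-0.4760, 0.4344, -0.2983)

gyro term ω×Iω = (0.0040, -0.0024, -0.0180)
angular accel α = (1.5500, -0.8200, -1.2286)
ω' = ω + α·dt = (-0.4760, 0.4344, -0.2983)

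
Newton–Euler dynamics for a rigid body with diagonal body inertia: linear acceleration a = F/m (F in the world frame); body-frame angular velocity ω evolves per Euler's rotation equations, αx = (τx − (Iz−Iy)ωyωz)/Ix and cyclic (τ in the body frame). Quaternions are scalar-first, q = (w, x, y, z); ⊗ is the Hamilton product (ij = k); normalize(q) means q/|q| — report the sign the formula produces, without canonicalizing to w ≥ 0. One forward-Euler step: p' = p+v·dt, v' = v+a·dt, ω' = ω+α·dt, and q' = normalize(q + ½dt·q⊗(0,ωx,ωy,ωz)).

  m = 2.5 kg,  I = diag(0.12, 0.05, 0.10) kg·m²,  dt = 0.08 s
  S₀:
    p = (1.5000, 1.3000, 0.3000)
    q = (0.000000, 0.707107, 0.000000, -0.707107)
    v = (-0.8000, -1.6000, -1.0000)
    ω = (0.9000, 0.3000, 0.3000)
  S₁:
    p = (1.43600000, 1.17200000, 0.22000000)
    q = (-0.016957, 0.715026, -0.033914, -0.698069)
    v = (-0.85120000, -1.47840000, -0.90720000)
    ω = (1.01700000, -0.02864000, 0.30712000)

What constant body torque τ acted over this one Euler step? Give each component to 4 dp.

rate change Δω = (0.11700000, -0.32864000, 0.00712000)
gyro term ω₀×Iω₀ = (0.0045, 0.0054, -0.0189)
τ = I·(Δω/dt) + ω₀×(Iω₀) = (0.1800, -0.2000, -0.0100)

τ = (0.1800, -0.2000, -0.0100)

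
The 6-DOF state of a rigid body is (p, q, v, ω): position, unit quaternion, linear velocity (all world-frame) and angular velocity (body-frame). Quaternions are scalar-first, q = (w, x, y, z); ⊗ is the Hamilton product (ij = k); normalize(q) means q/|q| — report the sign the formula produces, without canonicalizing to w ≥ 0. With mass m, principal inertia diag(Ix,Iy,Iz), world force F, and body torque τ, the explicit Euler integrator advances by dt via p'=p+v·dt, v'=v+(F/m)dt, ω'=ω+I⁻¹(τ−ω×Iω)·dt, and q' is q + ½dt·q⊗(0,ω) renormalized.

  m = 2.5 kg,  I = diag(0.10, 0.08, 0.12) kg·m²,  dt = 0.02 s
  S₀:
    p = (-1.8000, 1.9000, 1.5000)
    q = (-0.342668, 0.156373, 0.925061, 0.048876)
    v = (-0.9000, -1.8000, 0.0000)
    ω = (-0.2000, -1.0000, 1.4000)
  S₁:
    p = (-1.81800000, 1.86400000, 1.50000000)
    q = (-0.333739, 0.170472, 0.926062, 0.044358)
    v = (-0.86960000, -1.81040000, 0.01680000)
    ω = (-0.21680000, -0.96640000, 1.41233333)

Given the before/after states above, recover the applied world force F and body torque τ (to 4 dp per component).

F = (3.8000, -1.3000, 2.1000)
τ = (-0.1400, 0.1400, 0.0700)

rate change Δω = (-0.01680000, 0.03360000, 0.01233333)
applied torque τ = (-0.1400, 0.1400, 0.0700)
Δv = v₁−v₀ = (0.03040000, -0.01040000, 0.01680000)
applied force F = (3.8000, -1.3000, 2.1000)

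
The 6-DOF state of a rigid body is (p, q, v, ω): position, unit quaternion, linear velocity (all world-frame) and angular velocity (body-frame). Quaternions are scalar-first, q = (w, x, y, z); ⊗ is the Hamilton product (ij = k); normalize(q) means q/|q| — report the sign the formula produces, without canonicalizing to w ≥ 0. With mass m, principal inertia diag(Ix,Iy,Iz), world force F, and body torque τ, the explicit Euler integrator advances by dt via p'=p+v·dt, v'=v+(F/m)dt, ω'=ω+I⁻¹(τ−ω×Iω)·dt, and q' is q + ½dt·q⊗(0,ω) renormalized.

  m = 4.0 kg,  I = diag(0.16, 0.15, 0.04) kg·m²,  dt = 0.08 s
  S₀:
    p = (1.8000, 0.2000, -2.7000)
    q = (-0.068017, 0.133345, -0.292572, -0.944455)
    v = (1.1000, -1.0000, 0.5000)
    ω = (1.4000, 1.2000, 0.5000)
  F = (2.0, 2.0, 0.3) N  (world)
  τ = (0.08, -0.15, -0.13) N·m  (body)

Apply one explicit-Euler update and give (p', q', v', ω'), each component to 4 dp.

p' = (1.8880, 0.1200, -2.6600)
q' = (-0.0424, 0.1685, -0.3504, -0.9203)
v' = (1.1400, -0.9600, 0.5060)
ω' = (1.4730, 1.0752, 0.2736)

a = F/m = (0.5000, 0.5000, 0.0750)
p' = p + v·dt = (1.8880, 0.1200, -2.6600)
v + (F/m)dt = (1.1400, -0.9600, 0.5060)
ω×(Iω) gyroscopic = (-0.0660, 0.0840, -0.0168)
angular accel α = (0.9125, -1.5600, -2.8300)
ω' = ω + α·dt = (1.4730, 1.0752, 0.2736)
q⊗(0,ω) = (0.6366309, 0.8918362, -1.4705299, 0.5356063)
q' = normalize(q + ½dt·q⊗(0,ω)) = (-0.0424, 0.1685, -0.3504, -0.9203)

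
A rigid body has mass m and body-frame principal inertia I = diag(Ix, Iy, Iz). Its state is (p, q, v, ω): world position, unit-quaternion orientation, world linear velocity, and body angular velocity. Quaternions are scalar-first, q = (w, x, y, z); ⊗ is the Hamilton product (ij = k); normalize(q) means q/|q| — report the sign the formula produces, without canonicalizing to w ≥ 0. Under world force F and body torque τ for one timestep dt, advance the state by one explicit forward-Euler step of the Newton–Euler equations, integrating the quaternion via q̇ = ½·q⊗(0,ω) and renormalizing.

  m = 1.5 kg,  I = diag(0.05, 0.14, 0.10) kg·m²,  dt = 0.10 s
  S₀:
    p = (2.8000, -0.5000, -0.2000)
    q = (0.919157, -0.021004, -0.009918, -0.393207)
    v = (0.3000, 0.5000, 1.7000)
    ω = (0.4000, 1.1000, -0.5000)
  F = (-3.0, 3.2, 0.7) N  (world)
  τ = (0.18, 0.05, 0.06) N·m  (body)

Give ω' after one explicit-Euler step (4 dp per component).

ω×(Iω) gyroscopic = (0.0220, 0.0100, 0.0396)
α = I⁻¹(τ − ω×Iω) = (3.1600, 0.2857, 0.2040)
ω + α·dt = (0.7160, 1.1286, -0.4796)

ω' = (0.7160, 1.1286, -0.4796)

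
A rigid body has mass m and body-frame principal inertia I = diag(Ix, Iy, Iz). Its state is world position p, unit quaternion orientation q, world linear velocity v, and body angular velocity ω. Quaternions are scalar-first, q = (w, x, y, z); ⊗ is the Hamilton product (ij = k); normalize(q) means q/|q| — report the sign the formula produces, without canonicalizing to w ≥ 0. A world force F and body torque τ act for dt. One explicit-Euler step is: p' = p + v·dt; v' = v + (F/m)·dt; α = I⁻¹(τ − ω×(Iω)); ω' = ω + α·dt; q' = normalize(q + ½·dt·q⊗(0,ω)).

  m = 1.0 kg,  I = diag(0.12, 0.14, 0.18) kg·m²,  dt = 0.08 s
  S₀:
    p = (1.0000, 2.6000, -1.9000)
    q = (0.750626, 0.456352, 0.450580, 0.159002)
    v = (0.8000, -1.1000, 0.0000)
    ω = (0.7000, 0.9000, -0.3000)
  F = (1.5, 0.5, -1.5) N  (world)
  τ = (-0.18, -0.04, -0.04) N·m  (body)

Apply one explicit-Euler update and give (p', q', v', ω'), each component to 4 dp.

p' = (1.0640, 2.5120, -1.9000)
q' = (0.7227, 0.4657, 0.4870, 0.1536)
v' = (0.9200, -1.0600, -0.1200)
ω' = (0.5872, 0.8699, -0.3234)

p + v·dt = (1.0640, 2.5120, -1.9000)
new velocity v' = (0.9200, -1.0600, -0.1200)
ω×(Iω) gyroscopic = (-0.0108, 0.0126, 0.0126)
angular accel α = (-1.4100, -0.3757, -0.2922)
new body rate ω' = (0.5872, 0.8699, -0.3234)
Hamilton product q⊗(0,ω) = (-0.6772678, 0.2471624, 0.9237704, -0.1298770)
q + ½dt·q⊗(0,ω), renormalized = (0.7227, 0.4657, 0.4870, 0.1536)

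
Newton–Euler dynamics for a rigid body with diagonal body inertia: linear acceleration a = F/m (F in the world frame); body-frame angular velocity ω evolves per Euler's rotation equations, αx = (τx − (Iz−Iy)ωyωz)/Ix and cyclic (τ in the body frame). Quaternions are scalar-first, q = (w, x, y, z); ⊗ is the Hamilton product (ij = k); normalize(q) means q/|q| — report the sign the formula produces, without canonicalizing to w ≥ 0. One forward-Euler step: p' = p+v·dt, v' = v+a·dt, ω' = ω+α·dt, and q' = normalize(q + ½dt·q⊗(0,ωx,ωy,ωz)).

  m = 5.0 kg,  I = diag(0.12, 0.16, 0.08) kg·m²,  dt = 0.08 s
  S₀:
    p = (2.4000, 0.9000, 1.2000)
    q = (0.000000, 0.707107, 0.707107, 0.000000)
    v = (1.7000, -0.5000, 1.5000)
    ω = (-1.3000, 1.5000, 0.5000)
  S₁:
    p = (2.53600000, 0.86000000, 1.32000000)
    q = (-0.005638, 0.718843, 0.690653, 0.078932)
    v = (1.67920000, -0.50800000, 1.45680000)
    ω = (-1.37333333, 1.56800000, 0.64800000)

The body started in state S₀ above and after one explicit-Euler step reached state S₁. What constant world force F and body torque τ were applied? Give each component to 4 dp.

F = (-1.3000, -0.5000, -2.7000)
τ = (-0.1700, 0.1100, 0.0700)

Δω = ω₁−ω₀ = (-0.07333333, 0.06800000, 0.14800000)
gyro term ω₀×Iω₀ = (-0.0600, -0.0260, -0.0780)
I·α + gyro = (-0.1700, 0.1100, 0.0700)
velocity change Δv = (-0.02080000, -0.00800000, -0.04320000)
F = m·Δv/dt = (-1.3000, -0.5000, -2.7000)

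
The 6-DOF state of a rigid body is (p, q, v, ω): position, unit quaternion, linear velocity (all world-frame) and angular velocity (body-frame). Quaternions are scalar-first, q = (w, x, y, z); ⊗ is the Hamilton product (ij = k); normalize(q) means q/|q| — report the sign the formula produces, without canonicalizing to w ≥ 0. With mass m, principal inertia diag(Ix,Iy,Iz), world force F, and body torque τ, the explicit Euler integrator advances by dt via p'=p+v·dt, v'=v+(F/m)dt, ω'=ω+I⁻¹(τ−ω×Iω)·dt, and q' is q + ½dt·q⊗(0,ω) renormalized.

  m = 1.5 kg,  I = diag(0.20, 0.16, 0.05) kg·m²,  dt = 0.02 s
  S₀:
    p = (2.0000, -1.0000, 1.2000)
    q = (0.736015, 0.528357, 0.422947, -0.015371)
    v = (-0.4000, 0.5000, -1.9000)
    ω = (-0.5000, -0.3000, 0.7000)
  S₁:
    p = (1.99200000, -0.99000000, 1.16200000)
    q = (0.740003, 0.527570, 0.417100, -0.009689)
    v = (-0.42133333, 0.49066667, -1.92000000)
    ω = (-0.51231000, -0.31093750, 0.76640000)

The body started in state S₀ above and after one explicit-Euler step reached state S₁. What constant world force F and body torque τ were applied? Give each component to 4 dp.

Δω = ω₁−ω₀ = (-0.01231000, -0.01093750, 0.06640000)
gyro term ω₀×Iω₀ = (0.0231, -0.0525, -0.0060)
I·α + gyro = (-0.1000, -0.1400, 0.1600)
velocity change Δv = (-0.02133333, -0.00933333, -0.02000000)
applied force F = (-1.6000, -0.7000, -1.5000)

F = (-1.6000, -0.7000, -1.5000)
τ = (-0.1000, -0.1400, 0.1600)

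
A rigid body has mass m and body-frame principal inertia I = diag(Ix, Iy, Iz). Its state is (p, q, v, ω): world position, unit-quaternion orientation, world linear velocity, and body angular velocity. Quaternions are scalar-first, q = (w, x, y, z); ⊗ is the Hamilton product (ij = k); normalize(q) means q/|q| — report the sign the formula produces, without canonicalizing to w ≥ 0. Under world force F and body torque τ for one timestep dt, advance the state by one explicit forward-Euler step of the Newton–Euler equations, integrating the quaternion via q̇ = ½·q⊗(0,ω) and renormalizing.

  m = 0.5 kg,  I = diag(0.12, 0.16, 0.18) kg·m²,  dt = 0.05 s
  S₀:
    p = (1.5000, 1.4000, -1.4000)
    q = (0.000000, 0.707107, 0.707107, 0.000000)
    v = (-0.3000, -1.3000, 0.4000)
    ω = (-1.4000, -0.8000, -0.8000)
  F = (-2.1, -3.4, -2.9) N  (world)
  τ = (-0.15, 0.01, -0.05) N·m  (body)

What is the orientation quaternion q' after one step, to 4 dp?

q' = (0.0389, 0.6923, 0.7205, 0.0106)

Hamilton product q⊗(0,ω) = (1.5556354, -0.5656856, 0.5656856, 0.4242642)
q + ½dt·q⊗(0,ω), renormalized = (0.0389, 0.6923, 0.7205, 0.0106)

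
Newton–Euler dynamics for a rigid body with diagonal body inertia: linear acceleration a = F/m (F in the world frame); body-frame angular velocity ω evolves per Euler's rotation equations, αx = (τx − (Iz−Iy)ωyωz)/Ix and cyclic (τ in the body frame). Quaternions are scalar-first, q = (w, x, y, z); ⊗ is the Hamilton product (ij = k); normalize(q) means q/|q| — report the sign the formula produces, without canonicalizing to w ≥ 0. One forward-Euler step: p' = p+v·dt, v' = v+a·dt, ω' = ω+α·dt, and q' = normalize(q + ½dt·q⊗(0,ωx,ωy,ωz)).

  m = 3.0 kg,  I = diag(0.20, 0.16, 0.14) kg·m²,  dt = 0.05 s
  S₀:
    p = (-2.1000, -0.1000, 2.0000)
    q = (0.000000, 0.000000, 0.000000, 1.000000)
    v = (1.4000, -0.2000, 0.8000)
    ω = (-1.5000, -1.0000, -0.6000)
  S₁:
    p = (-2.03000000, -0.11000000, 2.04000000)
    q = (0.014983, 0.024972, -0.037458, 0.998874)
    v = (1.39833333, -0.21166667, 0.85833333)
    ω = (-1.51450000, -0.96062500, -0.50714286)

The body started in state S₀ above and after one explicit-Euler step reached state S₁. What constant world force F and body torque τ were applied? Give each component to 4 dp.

F = (-0.1000, -0.7000, 3.5000)
τ = (-0.0700, 0.1800, 0.2000)

Δv = v₁−v₀ = (-0.00166667, -0.01166667, 0.05833333)
applied force F = (-0.1000, -0.7000, 3.5000)
ω₁ − ω₀ = (-0.01450000, 0.03937500, 0.09285714)
τ = I·(Δω/dt) + ω₀×(Iω₀) = (-0.0700, 0.1800, 0.2000)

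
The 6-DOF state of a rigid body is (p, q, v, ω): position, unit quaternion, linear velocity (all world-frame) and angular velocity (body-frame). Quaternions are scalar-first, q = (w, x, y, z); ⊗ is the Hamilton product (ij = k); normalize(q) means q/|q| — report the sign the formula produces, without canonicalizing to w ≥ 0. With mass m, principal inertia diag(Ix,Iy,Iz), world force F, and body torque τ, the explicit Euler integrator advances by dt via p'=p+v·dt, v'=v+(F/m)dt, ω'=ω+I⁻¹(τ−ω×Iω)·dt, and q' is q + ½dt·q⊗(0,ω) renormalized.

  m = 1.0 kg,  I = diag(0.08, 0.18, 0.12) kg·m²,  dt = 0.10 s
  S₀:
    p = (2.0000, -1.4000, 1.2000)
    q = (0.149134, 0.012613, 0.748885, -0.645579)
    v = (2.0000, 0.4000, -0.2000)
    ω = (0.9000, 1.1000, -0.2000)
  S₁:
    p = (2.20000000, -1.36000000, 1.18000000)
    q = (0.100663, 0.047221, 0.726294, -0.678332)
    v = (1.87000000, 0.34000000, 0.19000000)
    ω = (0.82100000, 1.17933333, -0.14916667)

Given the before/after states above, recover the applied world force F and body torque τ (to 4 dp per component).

rate change Δω = (-0.07900000, 0.07933333, 0.05083333)
τ = I·(Δω/dt) + ω₀×(Iω₀) = (-0.0500, 0.1500, 0.1600)
Δv = v₁−v₀ = (-0.13000000, -0.06000000, 0.39000000)
F = m·Δv/dt = (-1.3000, -0.6000, 3.9000)

F = (-1.3000, -0.6000, 3.9000)
τ = (-0.0500, 0.1500, 0.1600)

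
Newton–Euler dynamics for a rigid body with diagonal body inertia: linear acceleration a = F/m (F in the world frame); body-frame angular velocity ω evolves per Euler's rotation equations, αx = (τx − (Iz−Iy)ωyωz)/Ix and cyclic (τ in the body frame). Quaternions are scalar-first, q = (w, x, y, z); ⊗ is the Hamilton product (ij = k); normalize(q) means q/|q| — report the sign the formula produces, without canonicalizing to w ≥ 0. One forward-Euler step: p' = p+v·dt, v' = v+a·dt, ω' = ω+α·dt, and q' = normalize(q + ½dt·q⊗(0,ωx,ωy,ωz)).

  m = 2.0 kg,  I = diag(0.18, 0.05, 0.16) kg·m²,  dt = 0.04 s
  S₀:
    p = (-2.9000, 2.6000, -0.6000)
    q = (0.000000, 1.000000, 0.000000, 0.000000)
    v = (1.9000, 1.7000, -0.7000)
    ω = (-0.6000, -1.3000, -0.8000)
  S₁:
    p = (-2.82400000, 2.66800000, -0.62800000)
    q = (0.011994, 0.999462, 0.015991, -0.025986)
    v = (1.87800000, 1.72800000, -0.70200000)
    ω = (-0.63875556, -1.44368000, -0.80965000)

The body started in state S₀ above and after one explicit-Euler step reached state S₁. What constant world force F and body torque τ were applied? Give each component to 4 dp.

F = (-1.1000, 1.4000, -0.1000)
τ = (-0.0600, -0.1700, -0.1400)

rate change Δω = (-0.03875556, -0.14368000, -0.00965000)
I·α + gyro = (-0.0600, -0.1700, -0.1400)
v₁ − v₀ = (-0.02200000, 0.02800000, -0.00200000)
m·(v₁−v₀)/dt = (-1.1000, 1.4000, -0.1000)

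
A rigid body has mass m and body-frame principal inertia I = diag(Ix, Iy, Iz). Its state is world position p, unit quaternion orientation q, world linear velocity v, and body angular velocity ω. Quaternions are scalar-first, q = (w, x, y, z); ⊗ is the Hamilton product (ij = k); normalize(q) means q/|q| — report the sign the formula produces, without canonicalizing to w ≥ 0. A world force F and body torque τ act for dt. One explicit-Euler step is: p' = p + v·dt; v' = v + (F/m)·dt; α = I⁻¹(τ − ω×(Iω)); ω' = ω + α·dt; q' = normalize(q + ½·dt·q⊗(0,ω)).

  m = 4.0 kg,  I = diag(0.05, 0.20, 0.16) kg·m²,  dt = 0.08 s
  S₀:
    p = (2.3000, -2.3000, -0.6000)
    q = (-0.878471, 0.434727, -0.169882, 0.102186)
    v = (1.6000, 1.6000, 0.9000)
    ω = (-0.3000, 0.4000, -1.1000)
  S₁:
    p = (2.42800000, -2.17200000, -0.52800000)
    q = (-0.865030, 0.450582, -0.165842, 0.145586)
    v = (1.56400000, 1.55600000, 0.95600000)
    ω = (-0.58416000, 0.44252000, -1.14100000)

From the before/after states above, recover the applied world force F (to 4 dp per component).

F = (-1.8000, -2.2000, 2.8000)

velocity change Δv = (-0.03600000, -0.04400000, 0.05600000)
F = m·Δv/dt = (-1.8000, -2.2000, 2.8000)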